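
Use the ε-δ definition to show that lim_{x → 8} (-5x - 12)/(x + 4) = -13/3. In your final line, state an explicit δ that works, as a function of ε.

δ = min(6, 9ε)

Suppose ε > 0. We want δ > 0 with 0 < |x − 8| < δ ⇒ |(-5x - 12)/(x + 4) + 13/3| < ε.
Combining over a common denominator, (-5x - 12)/(x + 4) + 13/3 = [(-5x - 12)·12 − (-52)·(x + 4)] / [12·(x + 4)] = -8(x − 8) / (12(x + 4)).
So |(-5x - 12)/(x + 4) + 13/3| = 8|x − 8| / (12·|x + 4|).
Require δ ≤ 6, so |x + 4| ≥ |12| − |x − 8| > 12 − 6 = 6.
Hence |(-5x - 12)/(x + 4) + 13/3| < 8|x − 8|/(12·6) = (1/9)|x − 8|, which is < ε once |x − 8| < 9ε.
Take δ = min(6, 9ε). Then 0 < |x − 8| < δ forces both bounds, so |(-5x - 12)/(x + 4) + 13/3| < ε.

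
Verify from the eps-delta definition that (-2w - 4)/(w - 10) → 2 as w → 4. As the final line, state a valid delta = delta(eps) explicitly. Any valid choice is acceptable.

Fix eps > 0. We want delta > 0 with 0 < |w − 4| < delta ⇒ |(-2w - 4)/(w - 10) − 2| < eps.
Combining over a common denominator, (-2w - 4)/(w - 10) − 2 = [(-2w - 4)·(-6) − (-12)·(w - 10)] / [(-6)·(w - 10)] = 24(w − 4) / ((-6)(w - 10)).
So |(-2w - 4)/(w - 10) − 2| = 24|w − 4| / (6·|w − 10|).
Require delta ≤ 3, so |w − 10| ≥ |-6| − |w − 4| > 6 − 3 = 3.
Hence |(-2w - 4)/(w - 10) − 2| < 24|w − 4|/(6·3) = (4/3)|w − 4|, which is < eps once |w − 4| < (3/4)eps.
Take delta = min(3, (3/4)eps). Then 0 < |w − 4| < delta forces both bounds, so |(-2w - 4)/(w - 10) − 2| < eps.

delta = min(3, (3/4)eps)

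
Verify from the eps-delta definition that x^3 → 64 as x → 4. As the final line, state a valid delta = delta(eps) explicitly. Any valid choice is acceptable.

Fix eps > 0. We seek delta > 0 with 0 < |x − 4| < delta ⇒ |x^3 − 64| < eps.
Factor: x^3 − 64 = (x − 4)(x^2 + 4x + 16), so |x^3 − 64| = |x − 4|·|x^2 + 4x + 16|.
Impose delta ≤ 2 so that |x| < 6; then |x^2 + 4x + 16| ≤ 76.
Hence |x^3 − 64| ≤ 76|x − 4|, which is < eps once |x − 4| < eps/76.
Take delta = min(2, eps/76). If 0 < |x − 4| < delta then both bounds hold and |x^3 − 64| ≤ 76|x − 4| < 76·(eps/76) = eps.

delta = min(2, eps/76)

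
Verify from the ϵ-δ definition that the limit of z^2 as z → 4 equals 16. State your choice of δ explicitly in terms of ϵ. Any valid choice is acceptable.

δ = min(1, ϵ/9)

Fix ϵ > 0. We seek δ > 0 with 0 < |z − 4| < δ ⇒ |z^2 − 16| < ϵ.
Factor: z^2 − 16 = (z − 4)(z + 4), so |z^2 − 16| = |z − 4|·|z + 4|.
Impose δ ≤ 1 so that |z| < 5; then |z + 4| ≤ 9.
Hence |z^2 − 16| ≤ 9|z − 4|, which is < ϵ once |z − 4| < ϵ/9.
Take δ = min(1, ϵ/9). If 0 < |z − 4| < δ then both bounds hold and |z^2 − 16| ≤ 9|z − 4| < 9·(ϵ/9) = ϵ.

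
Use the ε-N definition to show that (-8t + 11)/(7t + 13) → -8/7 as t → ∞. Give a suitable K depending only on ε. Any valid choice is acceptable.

K = (181/49)/ε

Let ε > 0. We seek K > 0 such that t > K implies |(-8t + 11)/(7t + 13) + 8/7| < ε.
(-8t + 11)/(7t + 13) + 8/7 = (7(-8t + 11) − (-8)(7t + 13)) / (7(7t + 13)) = 181/(7(7t + 13)).
For t > 0 we have 7t + 13 > 7t, so |(-8t + 11)/(7t + 13) + 8/7| = 181/(7(7t + 13)) < 181/(7·7t) = (181/49)/t.
Thus |(-8t + 11)/(7t + 13) + 8/7| < ε whenever t > (181/49)/ε.
Take K = (181/49)/ε. If t > K then |(-8t + 11)/(7t + 13) + 8/7| < (181/49)/t < ε.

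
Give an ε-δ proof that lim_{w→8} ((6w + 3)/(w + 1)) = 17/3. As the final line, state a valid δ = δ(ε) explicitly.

Let ε > 0 be given. We want δ > 0 with 0 < |w − 8| < δ ⇒ |(6w + 3)/(w + 1) − (17/3)| < ε.
Combining over a common denominator, (6w + 3)/(w + 1) − (17/3) = [(6w + 3)·9 − 51·(w + 1)] / [9·(w + 1)] = 3(w − 8) / (9(w + 1)).
So |(6w + 3)/(w + 1) − (17/3)| = 3|w − 8| / (9·|w + 1|).
Restrict δ ≤ 9/2. Then |w − 8| < 9/2 gives |w + 1| = |(w − 8) + 9| ≥ 9 − 9/2 = 9/2.
Hence |(6w + 3)/(w + 1) − (17/3)| < 3|w − 8|/(9·(9/2)) = (2/27)|w − 8|, which is < ε once |w − 8| < (27/2)ε.
Take δ = min(9/2, (27/2)ε). Then 0 < |w − 8| < δ forces both bounds, so |(6w + 3)/(w + 1) − (17/3)| < ε.

δ = min(9/2, (27/2)ε)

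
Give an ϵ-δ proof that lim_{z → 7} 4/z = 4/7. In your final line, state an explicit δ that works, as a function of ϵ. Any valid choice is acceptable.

δ = min(7/2, (49/8)ϵ)

Let ϵ > 0 be given. We seek δ > 0 such that 0 < |z − 7| < δ implies |4/z − (4/7)| < ϵ.
|4/z − (4/7)| = 4·|7 − z|/(7·|z|) = 4|z − 7|/(7|z|).
Require δ ≤ 7/2 so that |z| > 7 − 7/2 = 7/2, hence 7|z| > 49/2.
Then |4/z − (4/7)| < 4|z − 7|/(49/2), which is < ϵ when |z − 7| < (49/8)ϵ.
Take δ = min(7/2, (49/8)ϵ). Then 0 < |z − 7| < δ gives both |z − 7| < 7/2 and |z − 7| < (49/8)ϵ, so |4/z − (4/7)| < ϵ.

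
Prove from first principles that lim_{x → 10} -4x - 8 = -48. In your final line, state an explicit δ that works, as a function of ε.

δ = ε/4

Let ε > 0. We need δ > 0 so that 0 < |x − 10| < δ implies |(-4x - 8) + 48| < ε.
|(-4x - 8) + 48| = |-4x + 40| = 4|x − 10|.
Thus it suffices that |x − 10| < ε/4.
Choosing δ = ε/4 gives |(-4x - 8) + 48| = 4|x − 10| < ε whenever |x − 10| < δ.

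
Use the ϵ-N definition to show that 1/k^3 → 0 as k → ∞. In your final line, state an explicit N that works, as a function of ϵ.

Let ϵ > 0. For k ≥ 1, |1/k^3 − 0| = 1/k^3.
1/k^3 < ϵ ⇔ k^3 > 1/ϵ ⇔ k > (1/ϵ)^{1/3}.
Take N = (1/ϵ)^{1/3}. Then k > N implies 1/k^3 < ϵ.

N = (1/ϵ)^{1/3}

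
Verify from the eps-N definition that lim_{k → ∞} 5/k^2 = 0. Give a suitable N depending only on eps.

N = (5/eps)^{1/2}

Let eps > 0 be given. For k ≥ 1, |5/k^2 − 0| = 5/k^2.
5/k^2 < eps ⇔ k^2 > 5/eps ⇔ k > (5/eps)^{1/2}.
Take N = (5/eps)^{1/2}. Then k > N implies 5/k^2 < eps.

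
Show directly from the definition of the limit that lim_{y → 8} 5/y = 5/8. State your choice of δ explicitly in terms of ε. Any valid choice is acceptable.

δ = min(4, (32/5)ε)

Suppose ε > 0. We seek δ > 0 such that 0 < |y − 8| < δ implies |5/y − (5/8)| < ε.
|5/y − (5/8)| = 5·|8 − y|/(8·|y|) = 5|y − 8|/(8|y|).
Restrict δ ≤ 4. Then |y − 8| < 4 gives |y| > 4, so 8|y| > 32.
Then |5/y − (5/8)| < 5|y − 8|/32, which is < ε when |y − 8| < (32/5)ε.
Take δ = min(4, (32/5)ε). Then 0 < |y − 8| < δ gives both |y − 8| < 4 and |y − 8| < (32/5)ε, so |5/y − (5/8)| < ε.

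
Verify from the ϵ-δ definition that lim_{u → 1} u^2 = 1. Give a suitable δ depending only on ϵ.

Let ϵ > 0. We seek δ > 0 with 0 < |u − 1| < δ ⇒ |u^2 − 1| < ϵ.
Factor: u^2 − 1 = (u − 1)(u + 1), so |u^2 − 1| = |u − 1|·|u + 1|.
Impose δ ≤ 1 so that |u| < 2; then |u + 1| ≤ 3.
Hence |u^2 − 1| ≤ 3|u − 1|, which is < ϵ once |u − 1| < ϵ/3.
Take δ = min(1, ϵ/3). If 0 < |u − 1| < δ then both bounds hold and |u^2 − 1| ≤ 3|u − 1| < 3·(ϵ/3) = ϵ.

δ = min(1, ϵ/3)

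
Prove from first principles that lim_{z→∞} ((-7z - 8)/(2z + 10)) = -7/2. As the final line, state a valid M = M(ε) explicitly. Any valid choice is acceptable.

Let ε > 0 be given. We seek M > 0 such that z > M implies |(-7z - 8)/(2z + 10) + 7/2| < ε.
(-7z - 8)/(2z + 10) + 7/2 = (2(-7z - 8) − (-7)(2z + 10)) / (2(2z + 10)) = 54/(2(2z + 10)).
For z > 0 we have 2z + 10 > 2z, so |(-7z - 8)/(2z + 10) + 7/2| = 54/(2(2z + 10)) < 54/(2·2z) = (27/2)/z.
Thus |(-7z - 8)/(2z + 10) + 7/2| < ε whenever z > (27/2)/ε.
Take M = (27/2)/ε. If z > M then |(-7z - 8)/(2z + 10) + 7/2| < (27/2)/z < ε.

M = (27/2)/ε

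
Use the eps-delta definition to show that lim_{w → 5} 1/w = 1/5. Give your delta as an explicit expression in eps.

Fix eps > 0. We seek delta > 0 such that 0 < |w − 5| < delta implies |1/w − (1/5)| < eps.
|1/w − (1/5)| = |5 − w|/(5·|w|) = |w − 5|/(5|w|).
Restrict delta ≤ 5/2. Then |w − 5| < 5/2 gives |w| > 5/2, so 5|w| > 25/2.
Then |1/w − (1/5)| < |w − 5|/(25/2), which is < eps when |w − 5| < (25/2)eps.
Take delta = min(5/2, (25/2)eps). Then 0 < |w − 5| < delta gives both |w − 5| < 5/2 and |w − 5| < (25/2)eps, so |1/w − (1/5)| < eps.

delta = min(5/2, (25/2)eps)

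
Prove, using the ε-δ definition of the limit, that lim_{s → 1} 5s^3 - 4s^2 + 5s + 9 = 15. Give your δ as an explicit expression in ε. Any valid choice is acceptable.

Let ε > 0. We want δ > 0 such that 0 < |s − 1| < δ implies |(5s^3 - 4s^2 + 5s + 9) − 15| < ε.
(5s^3 - 4s^2 + 5s + 9) − 15 = 5s^3 - 4s^2 + 5s - 6 = (s − 1)(5s^2 + s + 6).
So |(5s^3 - 4s^2 + 5s + 9) − 15| = |s − 1|·|5s^2 + s + 6|.
Require δ ≤ 1. Then |s − 1| < 1 gives |s| < 2, and by the triangle inequality |5s^2 + s + 6| ≤ 5·2^2 + 2 + 6 = 28.
Hence |(5s^3 - 4s^2 + 5s + 9) − 15| ≤ 28|s − 1| < ε provided |s − 1| < ε/28.
Take δ = min(1, ε/28). Then 0 < |s − 1| < δ gives both |s − 1| < 1 and |s − 1| < ε/28, so |(5s^3 - 4s^2 + 5s + 9) − 15| < ε.

δ = min(1, ε/28)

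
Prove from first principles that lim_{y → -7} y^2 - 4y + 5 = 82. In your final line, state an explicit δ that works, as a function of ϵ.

Suppose ϵ > 0. We want δ > 0 such that 0 < |y + 7| < δ implies |(y^2 - 4y + 5) − 82| < ϵ.
(y^2 - 4y + 5) − 82 = y^2 - 4y - 77 = (y + 7)(y - 11).
So |(y^2 - 4y + 5) − 82| = |y + 7|·|y - 11|.
Assume first that |y + 7| < 1, so |y| < 8. Then |y - 11| ≤ 8 + 11 = 19.
Hence |(y^2 - 4y + 5) − 82| ≤ 19|y + 7| < ϵ provided |y + 7| < ϵ/19.
Choosing δ = min(1, ϵ/19) ensures both conditions, hence |(y^2 - 4y + 5) − 82| < ϵ.

δ = min(1, ϵ/19)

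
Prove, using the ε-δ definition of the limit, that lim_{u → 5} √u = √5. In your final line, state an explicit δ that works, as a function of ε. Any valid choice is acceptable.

δ = min(5, √5·ε)

Suppose ε > 0. We want δ > 0 such that 0 < |u − 5| < δ implies |√u − √5| < ε.
Rationalise: √u − √5 = (u − 5)/(√u + √5), so |√u − √5| = |u − 5|/(√u + √5).
Restrict δ ≤ 5 so that |u − 5| < 5 forces u > 0, and then √u + √5 > √5.
Hence |√u − √5| < |u − 5|/√5, which is < ε once |u − 5| < √5·ε.
Take δ = min(5, √5·ε). If 0 < |u − 5| < δ then u > 0 and |√u − √5| < |u − 5|/√5 < ε.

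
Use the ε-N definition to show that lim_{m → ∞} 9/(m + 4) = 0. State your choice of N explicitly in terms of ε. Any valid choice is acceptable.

N = 9/ε

Suppose ε > 0. For m ≥ 1, |9/(m + 4) − 0| = 9/(m + 4) ≤ 9/m.
We need 9/m < ε, i.e. m > 9/ε.
Take N = 9/ε. If m > N then |9/(m + 4)| ≤ 9/m < ε.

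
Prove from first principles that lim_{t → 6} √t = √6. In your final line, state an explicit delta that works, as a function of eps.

delta = min(6, √6·eps)

Let eps > 0 be given. We want delta > 0 such that 0 < |t − 6| < delta implies |√t − √6| < eps.
Rationalise: √t − √6 = (t − 6)/(√t + √6), so |√t − √6| = |t − 6|/(√t + √6).
Restrict delta ≤ 6 so that |t − 6| < 6 forces t > 0, and then √t + √6 > √6.
Hence |√t − √6| < |t − 6|/√6, which is < eps once |t − 6| < √6·eps.
Take delta = min(6, √6·eps). If 0 < |t − 6| < delta then t > 0 and |√t − √6| < |t − 6|/√6 < eps.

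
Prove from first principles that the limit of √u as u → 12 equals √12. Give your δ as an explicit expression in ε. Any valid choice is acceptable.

Let ε > 0. We want δ > 0 such that 0 < |u − 12| < δ implies |√u − √12| < ε.
Multiplying by the conjugate, |√u − √12| = |u − 12|/(√u + √12).
Restrict δ ≤ 12 so that |u − 12| < 12 forces u > 0, and then √u + √12 > √12.
Hence |√u − √12| < |u − 12|/√12, which is < ε once |u − 12| < √12·ε.
Take δ = min(12, √12·ε). If 0 < |u − 12| < δ then u > 0 and |√u − √12| < |u − 12|/√12 < ε.

δ = min(12, √12·ε)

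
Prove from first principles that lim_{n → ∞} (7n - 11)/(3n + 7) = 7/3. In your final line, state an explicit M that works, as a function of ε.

M = (82/9)/ε

Fix ε > 0. For n ≥ 1, |(7n - 11)/(3n + 7) − (7/3)| = |-82|/(3(3n + 7)) = 82/(3(3n + 7)).
Since 3n + 7 ≥ 3n for n ≥ 1, this is ≤ 82/(3·3n) = (82/9)/n.
So |(7n - 11)/(3n + 7) − (7/3)| < ε whenever n > (82/9)/ε.
Take M = (82/9)/ε. If n > M then |(7n - 11)/(3n + 7) − (7/3)| ≤ (82/9)/n < ε.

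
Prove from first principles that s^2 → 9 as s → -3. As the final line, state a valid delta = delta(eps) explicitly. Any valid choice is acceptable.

delta = min(1, eps/7)

Let eps > 0 be given. We seek delta > 0 with 0 < |s + 3| < delta ⇒ |s^2 − 9| < eps.
Factor: s^2 − 9 = (s + 3)(s - 3), so |s^2 − 9| = |s + 3|·|s - 3|.
Impose delta ≤ 1 so that |s| < 4; then |s - 3| ≤ 7.
Hence |s^2 − 9| ≤ 7|s + 3|, which is < eps once |s + 3| < eps/7.
Take delta = min(1, eps/7). If 0 < |s + 3| < delta then both bounds hold and |s^2 − 9| ≤ 7|s + 3| < 7·(eps/7) = eps.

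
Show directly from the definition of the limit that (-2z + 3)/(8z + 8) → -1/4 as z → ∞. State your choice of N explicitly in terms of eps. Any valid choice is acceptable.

N = (5/8)/eps

Fix eps > 0. We seek N > 0 such that z > N implies |(-2z + 3)/(8z + 8) + 1/4| < eps.
(-2z + 3)/(8z + 8) + 1/4 = (8(-2z + 3) − (-2)(8z + 8)) / (8(8z + 8)) = 40/(8(8z + 8)).
For z > 0 we have 8z + 8 > 8z, so |(-2z + 3)/(8z + 8) + 1/4| = 40/(8(8z + 8)) < 40/(8·8z) = (5/8)/z.
Thus |(-2z + 3)/(8z + 8) + 1/4| < eps whenever z > (5/8)/eps.
Take N = (5/8)/eps. If z > N then |(-2z + 3)/(8z + 8) + 1/4| < (5/8)/z < eps.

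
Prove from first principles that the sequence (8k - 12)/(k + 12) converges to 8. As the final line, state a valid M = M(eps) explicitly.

M = 108/eps

Let eps > 0 be given. For k ≥ 1, |(8k - 12)/(k + 12) − 8| = |-108|/((k + 12)) = 108/((k + 12)).
Since k + 12 ≥ k for k ≥ 1, this is ≤ 108/(k) = 108/k.
So |(8k - 12)/(k + 12) − 8| < eps whenever k > 108/eps.
Take M = 108/eps. If k > M then |(8k - 12)/(k + 12) − 8| ≤ 108/k < eps.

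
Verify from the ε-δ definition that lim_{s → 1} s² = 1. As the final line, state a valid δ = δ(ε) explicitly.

δ = min(1, ε/3)

Suppose ε > 0. We seek δ > 0 with 0 < |s − 1| < δ ⇒ |s² − 1| < ε.
Factor: s² − 1 = (s − 1)(s + 1), so |s² − 1| = |s − 1|·|s + 1|.
Impose δ ≤ 1 so that |s| < 2; then |s + 1| ≤ 3.
Hence |s² − 1| ≤ 3|s − 1|, which is < ε once |s − 1| < ε/3.
Take δ = min(1, ε/3). If 0 < |s − 1| < δ then both bounds hold and |s² − 1| ≤ 3|s − 1| < 3·(ε/3) = ε.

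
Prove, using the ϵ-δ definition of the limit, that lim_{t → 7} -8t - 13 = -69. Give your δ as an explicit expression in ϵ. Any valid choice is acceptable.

Let ϵ > 0. We need δ > 0 so that 0 < |t − 7| < δ implies |(-8t - 13) + 69| < ϵ.
Since (-8t - 13) + 69 = -8(t − 7), we have |(-8t - 13) + 69| = 8|t − 7|.
Thus it suffices that |t − 7| < ϵ/8.
Take δ = ϵ/8. If 0 < |t − 7| < δ then |(-8t - 13) + 69| = 8|t − 7| < 8·(ϵ/8) = ϵ.

δ = ϵ/8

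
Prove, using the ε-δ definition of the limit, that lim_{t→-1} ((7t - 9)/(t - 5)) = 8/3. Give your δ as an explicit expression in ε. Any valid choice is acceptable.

Let ε > 0. We want δ > 0 with 0 < |t + 1| < δ ⇒ |(7t - 9)/(t - 5) − (8/3)| < ε.
Combining over a common denominator, (7t - 9)/(t - 5) − (8/3) = [(7t - 9)·(-6) − (-16)·(t - 5)] / [(-6)·(t - 5)] = -26(t + 1) / ((-6)(t - 5)).
So |(7t - 9)/(t - 5) − (8/3)| = 26|t + 1| / (6·|t − 5|).
Restrict δ ≤ 3. Then |t + 1| < 3 gives |t − 5| = |(t + 1) + (-6)| ≥ 6 − 3 = 3.
Hence |(7t - 9)/(t - 5) − (8/3)| < 26|t + 1|/(6·3) = (13/9)|t + 1|, which is < ε once |t + 1| < (9/13)ε.
Take δ = min(3, (9/13)ε). Then 0 < |t + 1| < δ forces both bounds, so |(7t - 9)/(t - 5) − (8/3)| < ε.

δ = min(3, (9/13)ε)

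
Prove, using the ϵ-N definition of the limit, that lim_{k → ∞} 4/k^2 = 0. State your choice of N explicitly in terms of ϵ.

N = (4/ϵ)^{1/2}

Fix ϵ > 0. For k ≥ 1, |4/k^2 − 0| = 4/k^2.
4/k^2 < ϵ ⇔ k^2 > 4/ϵ ⇔ k > (4/ϵ)^{1/2}.
Take N = (4/ϵ)^{1/2}. Then k > N implies 4/k^2 < ϵ.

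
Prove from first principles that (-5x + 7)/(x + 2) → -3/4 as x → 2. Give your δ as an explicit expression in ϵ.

δ = min(2, (8/17)ϵ)

Fix ϵ > 0. We want δ > 0 with 0 < |x − 2| < δ ⇒ |(-5x + 7)/(x + 2) + 3/4| < ϵ.
Combining over a common denominator, (-5x + 7)/(x + 2) + 3/4 = [(-5x + 7)·4 − (-3)·(x + 2)] / [4·(x + 2)] = -17(x − 2) / (4(x + 2)).
So |(-5x + 7)/(x + 2) + 3/4| = 17|x − 2| / (4·|x + 2|).
Restrict δ ≤ 2. Then |x − 2| < 2 gives |x + 2| = |(x − 2) + 4| ≥ 4 − 2 = 2.
Hence |(-5x + 7)/(x + 2) + 3/4| < 17|x − 2|/(4·2) = (17/8)|x − 2|, which is < ϵ once |x − 2| < (8/17)ϵ.
Take δ = min(2, (8/17)ϵ). Then 0 < |x − 2| < δ forces both bounds, so |(-5x + 7)/(x + 2) + 3/4| < ϵ.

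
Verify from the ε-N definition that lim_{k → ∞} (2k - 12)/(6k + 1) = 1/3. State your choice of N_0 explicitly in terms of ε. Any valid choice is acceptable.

N_0 = (37/18)/ε

Suppose ε > 0. For k ≥ 1, |(2k - 12)/(6k + 1) − (1/3)| = |-74|/(6(6k + 1)) = 74/(6(6k + 1)).
Since 6k + 1 ≥ 6k for k ≥ 1, this is ≤ 74/(6·6k) = (37/18)/k.
So |(2k - 12)/(6k + 1) − (1/3)| < ε whenever k > (37/18)/ε.
Take N_0 = (37/18)/ε. If k > N_0 then |(2k - 12)/(6k + 1) − (1/3)| ≤ (37/18)/k < ε.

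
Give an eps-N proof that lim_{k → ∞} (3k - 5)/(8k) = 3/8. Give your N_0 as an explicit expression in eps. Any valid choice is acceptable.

Suppose eps > 0. For k ≥ 1, |(3k - 5)/(8k) − (3/8)| = |-40|/(8(8k)) = 40/(8(8k)).
Since 8k ≥ 8k for k ≥ 1, this is ≤ 40/(8·8k) = (5/8)/k.
So |(3k - 5)/(8k) − (3/8)| < eps whenever k > (5/8)/eps.
Take N_0 = (5/8)/eps. If k > N_0 then |(3k - 5)/(8k) − (3/8)| ≤ (5/8)/k < eps.

N_0 = (5/8)/eps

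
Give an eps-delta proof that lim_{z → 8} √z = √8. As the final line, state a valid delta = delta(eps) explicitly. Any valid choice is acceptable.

Suppose eps > 0. We want delta > 0 such that 0 < |z − 8| < delta implies |√z − √8| < eps.
Multiplying by the conjugate, |√z − √8| = |z − 8|/(√z + √8).
Restrict delta ≤ 8 so that |z − 8| < 8 forces z > 0, and then √z + √8 > √8.
Hence |√z − √8| < |z − 8|/√8, which is < eps once |z − 8| < √8·eps.
Take delta = min(8, √8·eps). If 0 < |z − 8| < delta then z > 0 and |√z − √8| < |z − 8|/√8 < eps.

delta = min(8, √8·eps)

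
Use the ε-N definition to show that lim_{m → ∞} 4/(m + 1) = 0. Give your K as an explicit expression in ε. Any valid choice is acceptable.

K = 4/ε

Fix ε > 0. For m ≥ 1, |4/(m + 1) − 0| = 4/(m + 1) ≤ 4/m.
We need 4/m < ε, i.e. m > 4/ε.
Take K = 4/ε. If m > K then |4/(m + 1)| ≤ 4/m < ε.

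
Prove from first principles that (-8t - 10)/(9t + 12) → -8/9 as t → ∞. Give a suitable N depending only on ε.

N = (2/27)/ε

Let ε > 0. We seek N > 0 such that t > N implies |(-8t - 10)/(9t + 12) + 8/9| < ε.
(-8t - 10)/(9t + 12) + 8/9 = (9(-8t - 10) − (-8)(9t + 12)) / (9(9t + 12)) = 6/(9(9t + 12)).
For t > 0 we have 9t + 12 > 9t, so |(-8t - 10)/(9t + 12) + 8/9| = 6/(9(9t + 12)) < 6/(9·9t) = (2/27)/t.
Thus |(-8t - 10)/(9t + 12) + 8/9| < ε whenever t > (2/27)/ε.
Take N = (2/27)/ε. If t > N then |(-8t - 10)/(9t + 12) + 8/9| < (2/27)/t < ε.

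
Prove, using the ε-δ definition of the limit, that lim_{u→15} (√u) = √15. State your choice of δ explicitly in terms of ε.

Let ε > 0. We want δ > 0 such that 0 < |u − 15| < δ implies |√u − √15| < ε.
Rationalise: √u − √15 = (u − 15)/(√u + √15), so |√u − √15| = |u − 15|/(√u + √15).
Restrict δ ≤ 15 so that |u − 15| < 15 forces u > 0, and then √u + √15 > √15.
Hence |√u − √15| < |u − 15|/√15, which is < ε once |u − 15| < √15·ε.
Take δ = min(15, √15·ε). If 0 < |u − 15| < δ then u > 0 and |√u − √15| < |u − 15|/√15 < ε.

δ = min(15, √15·ε)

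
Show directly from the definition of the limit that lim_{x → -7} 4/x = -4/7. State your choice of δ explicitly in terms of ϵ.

δ = min(7/2, (49/8)ϵ)

Fix ϵ > 0. We seek δ > 0 such that 0 < |x + 7| < δ implies |4/x + 4/7| < ϵ.
|4/x + 4/7| = 4·|-7 − x|/(7·|x|) = 4|x + 7|/(7|x|).
Restrict δ ≤ 7/2. Then |x + 7| < 7/2 gives |x| > 7/2, so 7|x| > 49/2.
Then |4/x + 4/7| < 4|x + 7|/(49/2), which is < ϵ when |x + 7| < (49/8)ϵ.
Take δ = min(7/2, (49/8)ϵ). Then 0 < |x + 7| < δ gives both |x + 7| < 7/2 and |x + 7| < (49/8)ϵ, so |4/x + 4/7| < ϵ.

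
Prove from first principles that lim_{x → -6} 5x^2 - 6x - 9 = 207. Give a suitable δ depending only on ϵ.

δ = min(1, ϵ/71)

Let ϵ > 0. We want δ > 0 such that 0 < |x + 6| < δ implies |(5x^2 - 6x - 9) − 207| < ϵ.
(5x^2 - 6x - 9) − 207 = 5x^2 - 6x - 216 = (x + 6)(5x - 36).
So |(5x^2 - 6x - 9) − 207| = |x + 6|·|5x - 36|.
Require δ ≤ 1. Then |x + 6| < 1 gives |x| < 7, and by the triangle inequality |5x - 36| ≤ 5·7 + 36 = 71.
Hence |(5x^2 - 6x - 9) − 207| ≤ 71|x + 6| < ϵ provided |x + 6| < ϵ/71.
Take δ = min(1, ϵ/71). Then 0 < |x + 6| < δ gives both |x + 6| < 1 and |x + 6| < ϵ/71, so |(5x^2 - 6x - 9) − 207| < ϵ.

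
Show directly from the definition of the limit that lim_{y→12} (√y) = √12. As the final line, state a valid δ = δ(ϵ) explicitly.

Suppose ϵ > 0. We want δ > 0 such that 0 < |y − 12| < δ implies |√y − √12| < ϵ.
Rationalise: √y − √12 = (y − 12)/(√y + √12), so |√y − √12| = |y − 12|/(√y + √12).
Restrict δ ≤ 12 so that |y − 12| < 12 forces y > 0, and then √y + √12 > √12.
Hence |√y − √12| < |y − 12|/√12, which is < ϵ once |y − 12| < √12·ϵ.
Take δ = min(12, √12·ϵ). If 0 < |y − 12| < δ then y > 0 and |√y − √12| < |y − 12|/√12 < ϵ.

δ = min(12, √12·ϵ)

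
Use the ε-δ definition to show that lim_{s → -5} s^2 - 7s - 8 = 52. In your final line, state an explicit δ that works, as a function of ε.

Let ε > 0 be given. We want δ > 0 such that 0 < |s + 5| < δ implies |(s^2 - 7s - 8) − 52| < ε.
(s^2 - 7s - 8) − 52 = s^2 - 7s - 60 = (s + 5)(s - 12).
So |(s^2 - 7s - 8) − 52| = |s + 5|·|s - 12|.
Require δ ≤ 1. Then |s + 5| < 1 gives |s| < 6, and by the triangle inequality |s - 12| ≤ 6 + 12 = 18.
Hence |(s^2 - 7s - 8) − 52| ≤ 18|s + 5| < ε provided |s + 5| < ε/18.
Choosing δ = min(1, ε/18) ensures both conditions, hence |(s^2 - 7s - 8) − 52| < ε.

δ = min(1, ε/18)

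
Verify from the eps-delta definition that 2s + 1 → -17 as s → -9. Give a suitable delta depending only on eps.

delta = eps/2

Fix eps > 0. We need delta > 0 so that 0 < |s + 9| < delta implies |(2s + 1) + 17| < eps.
|(2s + 1) + 17| = |2s + 18| = 2|s + 9|.
Thus it suffices that |s + 9| < eps/2.
Choosing delta = eps/2 gives |(2s + 1) + 17| = 2|s + 9| < eps whenever |s + 9| < delta.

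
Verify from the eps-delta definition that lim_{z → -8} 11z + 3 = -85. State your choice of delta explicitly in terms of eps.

Fix eps > 0. We need delta > 0 so that 0 < |z + 8| < delta implies |(11z + 3) + 85| < eps.
Since (11z + 3) + 85 = 11(z + 8), we have |(11z + 3) + 85| = 11|z + 8|.
So 11|z + 8| < eps exactly when |z + 8| < eps/11.
Take delta = eps/11. If 0 < |z + 8| < delta then |(11z + 3) + 85| = 11|z + 8| < 11·(eps/11) = eps.

delta = eps/11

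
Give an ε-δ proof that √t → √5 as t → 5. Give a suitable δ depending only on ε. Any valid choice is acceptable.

δ = min(5, √5·ε)

Let ε > 0. We want δ > 0 such that 0 < |t − 5| < δ implies |√t − √5| < ε.
Rationalise: √t − √5 = (t − 5)/(√t + √5), so |√t − √5| = |t − 5|/(√t + √5).
Restrict δ ≤ 5 so that |t − 5| < 5 forces t > 0, and then √t + √5 > √5.
Hence |√t − √5| < |t − 5|/√5, which is < ε once |t − 5| < √5·ε.
Take δ = min(5, √5·ε). If 0 < |t − 5| < δ then t > 0 and |√t − √5| < |t − 5|/√5 < ε.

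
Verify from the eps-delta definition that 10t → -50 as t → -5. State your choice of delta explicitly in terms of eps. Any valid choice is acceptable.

Let eps > 0 be given. We need delta > 0 so that 0 < |t + 5| < delta implies |(10t) + 50| < eps.
Since (10t) + 50 = 10(t + 5), we have |(10t) + 50| = 10|t + 5|.
So 10|t + 5| < eps exactly when |t + 5| < eps/10.
Take delta = eps/10. If 0 < |t + 5| < delta then |(10t) + 50| = 10|t + 5| < 10·(eps/10) = eps.

delta = eps/10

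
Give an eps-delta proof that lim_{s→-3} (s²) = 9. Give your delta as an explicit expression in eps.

Let eps > 0 be given. We seek delta > 0 with 0 < |s + 3| < delta ⇒ |s² − 9| < eps.
Factor: s² − 9 = (s + 3)(s - 3), so |s² − 9| = |s + 3|·|s - 3|.
Restrict delta ≤ 2. Then |s + 3| < 2 gives |s| < 5, so by the triangle inequality |s - 3| ≤ 5 + 3 = 8.
Hence |s² − 9| ≤ 8|s + 3|, which is < eps once |s + 3| < eps/8.
Take delta = min(2, eps/8). If 0 < |s + 3| < delta then both bounds hold and |s² − 9| ≤ 8|s + 3| < 8·(eps/8) = eps.

delta = min(2, eps/8)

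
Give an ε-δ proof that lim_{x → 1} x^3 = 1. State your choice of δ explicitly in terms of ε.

Let ε > 0. We seek δ > 0 with 0 < |x − 1| < δ ⇒ |x^3 − 1| < ε.
Factor: x^3 − 1 = (x − 1)(x^2 + x + 1), so |x^3 − 1| = |x − 1|·|x^2 + x + 1|.
Restrict δ ≤ 1. Then |x − 1| < 1 gives |x| < 2, so by the triangle inequality |x^2 + x + 1| ≤ 2^2 + 2 + 1 = 7.
Hence |x^3 − 1| ≤ 7|x − 1|, which is < ε once |x − 1| < ε/7.
Take δ = min(1, ε/7). If 0 < |x − 1| < δ then both bounds hold and |x^3 − 1| ≤ 7|x − 1| < 7·(ε/7) = ε.

δ = min(1, ε/7)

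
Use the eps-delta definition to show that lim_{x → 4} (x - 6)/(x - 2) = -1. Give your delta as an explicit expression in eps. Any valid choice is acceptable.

delta = min(1, (1/2)eps)

Let eps > 0 be given. We want delta > 0 with 0 < |x − 4| < delta ⇒ |(x - 6)/(x - 2) + 1| < eps.
Combining over a common denominator, (x - 6)/(x - 2) + 1 = [(x - 6)·2 − (-2)·(x - 2)] / [2·(x - 2)] = 4(x − 4) / (2(x - 2)).
So |(x - 6)/(x - 2) + 1| = 4|x − 4| / (2·|x − 2|).
Restrict delta ≤ 1. Then |x − 4| < 1 gives |x − 2| = |(x − 4) + 2| ≥ 2 − 1 = 1.
Hence |(x - 6)/(x - 2) + 1| < 4|x − 4|/(2·1) = 2|x − 4|, which is < eps once |x − 4| < (1/2)eps.
Take delta = min(1, (1/2)eps). Then 0 < |x − 4| < delta forces both bounds, so |(x - 6)/(x - 2) + 1| < eps.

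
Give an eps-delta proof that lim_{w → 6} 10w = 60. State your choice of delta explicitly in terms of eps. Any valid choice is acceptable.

Let eps > 0. We need delta > 0 so that 0 < |w − 6| < delta implies |(10w) − 60| < eps.
Since (10w) − 60 = 10(w − 6), we have |(10w) − 60| = 10|w − 6|.
So 10|w − 6| < eps exactly when |w − 6| < eps/10.
Take delta = eps/10. If 0 < |w − 6| < delta then |(10w) − 60| = 10|w − 6| < 10·(eps/10) = eps.

delta = eps/10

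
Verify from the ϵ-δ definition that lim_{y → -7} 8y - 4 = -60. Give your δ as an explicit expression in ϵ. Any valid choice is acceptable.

Let ϵ > 0 be given. We need δ > 0 so that 0 < |y + 7| < δ implies |(8y - 4) + 60| < ϵ.
Since (8y - 4) + 60 = 8(y + 7), we have |(8y - 4) + 60| = 8|y + 7|.
So 8|y + 7| < ϵ exactly when |y + 7| < ϵ/8.
Take δ = ϵ/8. If 0 < |y + 7| < δ then |(8y - 4) + 60| = 8|y + 7| < 8·(ϵ/8) = ϵ.

δ = ϵ/8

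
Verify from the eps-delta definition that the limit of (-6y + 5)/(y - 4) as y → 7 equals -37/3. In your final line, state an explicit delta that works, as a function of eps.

delta = min(3/2, (9/38)eps)

Fix eps > 0. We want delta > 0 with 0 < |y − 7| < delta ⇒ |(-6y + 5)/(y - 4) + 37/3| < eps.
Combining over a common denominator, (-6y + 5)/(y - 4) + 37/3 = [(-6y + 5)·3 − (-37)·(y - 4)] / [3·(y - 4)] = 19(y − 7) / (3(y - 4)).
So |(-6y + 5)/(y - 4) + 37/3| = 19|y − 7| / (3·|y − 4|).
Restrict delta ≤ 3/2. Then |y − 7| < 3/2 gives |y − 4| = |(y − 7) + 3| ≥ 3 − 3/2 = 3/2.
Hence |(-6y + 5)/(y - 4) + 37/3| < 19|y − 7|/(3·(3/2)) = (38/9)|y − 7|, which is < eps once |y − 7| < (9/38)eps.
Take delta = min(3/2, (9/38)eps). Then 0 < |y − 7| < delta forces both bounds, so |(-6y + 5)/(y - 4) + 37/3| < eps.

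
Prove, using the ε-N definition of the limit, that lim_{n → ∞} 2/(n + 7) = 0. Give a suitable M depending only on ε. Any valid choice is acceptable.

Fix ε > 0. For n ≥ 1, |2/(n + 7) − 0| = 2/(n + 7) ≤ 2/n.
We need 2/n < ε, i.e. n > 2/ε.
Take M = 2/ε. If n > M then |2/(n + 7)| ≤ 2/n < ε.

M = 2/ε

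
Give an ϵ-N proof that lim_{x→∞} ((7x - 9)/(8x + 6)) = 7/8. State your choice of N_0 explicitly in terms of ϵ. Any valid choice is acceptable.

Let ϵ > 0. We seek N_0 > 0 such that x > N_0 implies |(7x - 9)/(8x + 6) − (7/8)| < ϵ.
(7x - 9)/(8x + 6) − (7/8) = (8(7x - 9) − 7(8x + 6)) / (8(8x + 6)) = -114/(8(8x + 6)).
For x > 0 we have 8x + 6 > 8x, so |(7x - 9)/(8x + 6) − (7/8)| = 114/(8(8x + 6)) < 114/(8·8x) = (57/32)/x.
Thus |(7x - 9)/(8x + 6) − (7/8)| < ϵ whenever x > (57/32)/ϵ.
Take N_0 = (57/32)/ϵ. If x > N_0 then |(7x - 9)/(8x + 6) − (7/8)| < (57/32)/x < ϵ.

N_0 = (57/32)/ϵ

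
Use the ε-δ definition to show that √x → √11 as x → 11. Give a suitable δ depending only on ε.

δ = min(11, √11·ε)

Let ε > 0. We want δ > 0 such that 0 < |x − 11| < δ implies |√x − √11| < ε.
Rationalise: √x − √11 = (x − 11)/(√x + √11), so |√x − √11| = |x − 11|/(√x + √11).
Restrict δ ≤ 11 so that |x − 11| < 11 forces x > 0, and then √x + √11 > √11.
Hence |√x − √11| < |x − 11|/√11, which is < ε once |x − 11| < √11·ε.
Take δ = min(11, √11·ε). If 0 < |x − 11| < δ then x > 0 and |√x − √11| < |x − 11|/√11 < ε.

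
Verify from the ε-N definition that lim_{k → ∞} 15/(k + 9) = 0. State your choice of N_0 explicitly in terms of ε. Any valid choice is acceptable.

Let ε > 0 be given. For k ≥ 1, |15/(k + 9) − 0| = 15/(k + 9) ≤ 15/k.
We need 15/k < ε, i.e. k > 15/ε.
Take N_0 = 15/ε. If k > N_0 then |15/(k + 9)| ≤ 15/k < ε.

N_0 = 15/ε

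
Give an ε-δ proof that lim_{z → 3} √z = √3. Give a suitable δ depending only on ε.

Let ε > 0. We want δ > 0 such that 0 < |z − 3| < δ implies |√z − √3| < ε.
Multiplying by the conjugate, |√z − √3| = |z − 3|/(√z + √3).
Restrict δ ≤ 3 so that |z − 3| < 3 forces z > 0, and then √z + √3 > √3.
Hence |√z − √3| < |z − 3|/√3, which is < ε once |z − 3| < √3·ε.
Take δ = min(3, √3·ε). If 0 < |z − 3| < δ then z > 0 and |√z − √3| < |z − 3|/√3 < ε.

δ = min(3, √3·ε)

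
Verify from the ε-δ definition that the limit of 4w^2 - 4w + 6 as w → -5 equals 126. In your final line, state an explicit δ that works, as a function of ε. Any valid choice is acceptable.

Fix ε > 0. We want δ > 0 such that 0 < |w + 5| < δ implies |(4w^2 - 4w + 6) − 126| < ε.
(4w^2 - 4w + 6) − 126 = 4w^2 - 4w - 120 = (w + 5)(4w - 24).
So |(4w^2 - 4w + 6) − 126| = |w + 5|·|4w - 24|.
Require δ ≤ 1. Then |w + 5| < 1 gives |w| < 6, and by the triangle inequality |4w - 24| ≤ 4·6 + 24 = 48.
Hence |(4w^2 - 4w + 6) − 126| ≤ 48|w + 5| < ε provided |w + 5| < ε/48.
Take δ = min(1, ε/48). Then 0 < |w + 5| < δ gives both |w + 5| < 1 and |w + 5| < ε/48, so |(4w^2 - 4w + 6) − 126| < ε.

δ = min(1, ε/48)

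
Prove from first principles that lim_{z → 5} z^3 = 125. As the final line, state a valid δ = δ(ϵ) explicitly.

δ = min(1, ϵ/91)

Let ϵ > 0. We seek δ > 0 with 0 < |z − 5| < δ ⇒ |z^3 − 125| < ϵ.
Factor: z^3 − 125 = (z − 5)(z^2 + 5z + 25), so |z^3 − 125| = |z − 5|·|z^2 + 5z + 25|.
Impose δ ≤ 1 so that |z| < 6; then |z^2 + 5z + 25| ≤ 91.
Hence |z^3 − 125| ≤ 91|z − 5|, which is < ϵ once |z − 5| < ϵ/91.
Take δ = min(1, ϵ/91). If 0 < |z − 5| < δ then both bounds hold and |z^3 − 125| ≤ 91|z − 5| < 91·(ϵ/91) = ϵ.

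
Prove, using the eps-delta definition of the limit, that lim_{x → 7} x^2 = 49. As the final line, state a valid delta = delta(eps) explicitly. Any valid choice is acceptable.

delta = min(1, eps/15)

Fix eps > 0. We seek delta > 0 with 0 < |x − 7| < delta ⇒ |x^2 − 49| < eps.
Factor: x^2 − 49 = (x − 7)(x + 7), so |x^2 − 49| = |x − 7|·|x + 7|.
Impose delta ≤ 1 so that |x| < 8; then |x + 7| ≤ 15.
Hence |x^2 − 49| ≤ 15|x − 7|, which is < eps once |x − 7| < eps/15.
Take delta = min(1, eps/15). If 0 < |x − 7| < delta then both bounds hold and |x^2 − 49| ≤ 15|x − 7| < 15·(eps/15) = eps.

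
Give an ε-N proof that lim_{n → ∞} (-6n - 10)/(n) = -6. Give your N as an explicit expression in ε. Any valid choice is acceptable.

Let ε > 0. For n ≥ 1, |(-6n - 10)/(n) + 6| = |-10|/((n)) = 10/((n)).
Since n ≥ n for n ≥ 1, this is ≤ 10/(n) = 10/n.
So |(-6n - 10)/(n) + 6| < ε whenever n > 10/ε.
Take N = 10/ε. If n > N then |(-6n - 10)/(n) + 6| ≤ 10/n < ε.

N = 10/ε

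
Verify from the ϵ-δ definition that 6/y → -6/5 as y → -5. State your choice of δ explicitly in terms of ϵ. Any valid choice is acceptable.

δ = min(5/2, (25/12)ϵ)

Suppose ϵ > 0. We seek δ > 0 such that 0 < |y + 5| < δ implies |6/y + 6/5| < ϵ.
|6/y + 6/5| = 6·|-5 − y|/(5·|y|) = 6|y + 5|/(5|y|).
Restrict δ ≤ 5/2. Then |y + 5| < 5/2 gives |y| > 5/2, so 5|y| > 25/2.
Then |6/y + 6/5| < 6|y + 5|/(25/2), which is < ϵ when |y + 5| < (25/12)ϵ.
Take δ = min(5/2, (25/12)ϵ). Then 0 < |y + 5| < δ gives both |y + 5| < 5/2 and |y + 5| < (25/12)ϵ, so |6/y + 6/5| < ϵ.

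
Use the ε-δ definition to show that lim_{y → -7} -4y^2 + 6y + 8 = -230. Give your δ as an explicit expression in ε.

δ = min(1, ε/66)

Let ε > 0. We want δ > 0 such that 0 < |y + 7| < δ implies |(-4y^2 + 6y + 8) + 230| < ε.
(-4y^2 + 6y + 8) + 230 = -4y^2 + 6y + 238 = (y + 7)(-4y + 34).
So |(-4y^2 + 6y + 8) + 230| = |y + 7|·|-4y + 34|.
Assume first that |y + 7| < 1, so |y| < 8. Then |-4y + 34| ≤ 4·8 + 34 = 66.
Hence |(-4y^2 + 6y + 8) + 230| ≤ 66|y + 7| < ε provided |y + 7| < ε/66.
Choosing δ = min(1, ε/66) ensures both conditions, hence |(-4y^2 + 6y + 8) + 230| < ε.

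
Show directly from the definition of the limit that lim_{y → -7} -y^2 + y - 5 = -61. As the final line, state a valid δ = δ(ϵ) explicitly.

Suppose ϵ > 0. We want δ > 0 such that 0 < |y + 7| < δ implies |(-y^2 + y - 5) + 61| < ϵ.
(-y^2 + y - 5) + 61 = -y^2 + y + 56 = (y + 7)(-y + 8).
So |(-y^2 + y - 5) + 61| = |y + 7|·|-y + 8|.
Assume first that |y + 7| < 2, so |y| < 9. Then |-y + 8| ≤ 9 + 8 = 17.
Hence |(-y^2 + y - 5) + 61| ≤ 17|y + 7| < ϵ provided |y + 7| < ϵ/17.
Take δ = min(2, ϵ/17). Then 0 < |y + 7| < δ gives both |y + 7| < 2 and |y + 7| < ϵ/17, so |(-y^2 + y - 5) + 61| < ϵ.

δ = min(2, ϵ/17)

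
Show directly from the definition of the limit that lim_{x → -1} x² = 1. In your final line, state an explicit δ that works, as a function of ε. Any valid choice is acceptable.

δ = min(1, ε/3)

Suppose ε > 0. We seek δ > 0 with 0 < |x + 1| < δ ⇒ |x² − 1| < ε.
Factor: x² − 1 = (x + 1)(x - 1), so |x² − 1| = |x + 1|·|x - 1|.
Impose δ ≤ 1 so that |x| < 2; then |x - 1| ≤ 3.
Hence |x² − 1| ≤ 3|x + 1|, which is < ε once |x + 1| < ε/3.
Take δ = min(1, ε/3). If 0 < |x + 1| < δ then both bounds hold and |x² − 1| ≤ 3|x + 1| < 3·(ε/3) = ε.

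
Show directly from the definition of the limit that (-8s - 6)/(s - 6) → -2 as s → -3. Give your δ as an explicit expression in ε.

δ = min(9/2, (3/4)ε)

Fix ε > 0. We want δ > 0 with 0 < |s + 3| < δ ⇒ |(-8s - 6)/(s - 6) + 2| < ε.
Combining over a common denominator, (-8s - 6)/(s - 6) + 2 = [(-8s - 6)·(-9) − 18·(s - 6)] / [(-9)·(s - 6)] = 54(s + 3) / ((-9)(s - 6)).
So |(-8s - 6)/(s - 6) + 2| = 54|s + 3| / (9·|s − 6|).
Restrict δ ≤ 9/2. Then |s + 3| < 9/2 gives |s − 6| = |(s + 3) + (-9)| ≥ 9 − 9/2 = 9/2.
Hence |(-8s - 6)/(s - 6) + 2| < 54|s + 3|/(9·(9/2)) = (4/3)|s + 3|, which is < ε once |s + 3| < (3/4)ε.
Take δ = min(9/2, (3/4)ε). Then 0 < |s + 3| < δ forces both bounds, so |(-8s - 6)/(s - 6) + 2| < ε.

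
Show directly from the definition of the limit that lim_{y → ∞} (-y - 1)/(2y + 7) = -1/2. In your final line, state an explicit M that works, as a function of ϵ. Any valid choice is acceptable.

M = (5/4)/ϵ

Let ϵ > 0 be given. We seek M > 0 such that y > M implies |(-y - 1)/(2y + 7) + 1/2| < ϵ.
(-y - 1)/(2y + 7) + 1/2 = (2(-y - 1) − (-1)(2y + 7)) / (2(2y + 7)) = 5/(2(2y + 7)).
For y > 0 we have 2y + 7 > 2y, so |(-y - 1)/(2y + 7) + 1/2| = 5/(2(2y + 7)) < 5/(2·2y) = (5/4)/y.
Thus |(-y - 1)/(2y + 7) + 1/2| < ϵ whenever y > (5/4)/ϵ.
Take M = (5/4)/ϵ. If y > M then |(-y - 1)/(2y + 7) + 1/2| < (5/4)/y < ϵ.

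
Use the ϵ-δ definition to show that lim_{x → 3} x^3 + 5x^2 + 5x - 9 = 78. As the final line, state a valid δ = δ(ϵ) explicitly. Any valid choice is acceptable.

δ = min(1, ϵ/77)

Fix ϵ > 0. We want δ > 0 such that 0 < |x − 3| < δ implies |(x^3 + 5x^2 + 5x - 9) − 78| < ϵ.
(x^3 + 5x^2 + 5x - 9) − 78 = x^3 + 5x^2 + 5x - 87 = (x − 3)(x^2 + 8x + 29).
So |(x^3 + 5x^2 + 5x - 9) − 78| = |x − 3|·|x^2 + 8x + 29|.
Assume first that |x − 3| < 1, so |x| < 4. Then |x^2 + 8x + 29| ≤ 4^2 + 8·4 + 29 = 77.
Hence |(x^3 + 5x^2 + 5x - 9) − 78| ≤ 77|x − 3| < ϵ provided |x − 3| < ϵ/77.
Choosing δ = min(1, ϵ/77) ensures both conditions, hence |(x^3 + 5x^2 + 5x - 9) − 78| < ϵ.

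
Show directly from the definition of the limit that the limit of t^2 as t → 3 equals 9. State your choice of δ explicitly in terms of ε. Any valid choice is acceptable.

δ = min(1, ε/7)

Fix ε > 0. We seek δ > 0 with 0 < |t − 3| < δ ⇒ |t^2 − 9| < ε.
Factor: t^2 − 9 = (t − 3)(t + 3), so |t^2 − 9| = |t − 3|·|t + 3|.
Restrict δ ≤ 1. Then |t − 3| < 1 gives |t| < 4, so by the triangle inequality |t + 3| ≤ 4 + 3 = 7.
Hence |t^2 − 9| ≤ 7|t − 3|, which is < ε once |t − 3| < ε/7.
Take δ = min(1, ε/7). If 0 < |t − 3| < δ then both bounds hold and |t^2 − 9| ≤ 7|t − 3| < 7·(ε/7) = ε.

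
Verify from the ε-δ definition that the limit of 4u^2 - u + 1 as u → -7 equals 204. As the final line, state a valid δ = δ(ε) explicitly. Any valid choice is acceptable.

Let ε > 0. We want δ > 0 such that 0 < |u + 7| < δ implies |(4u^2 - u + 1) − 204| < ε.
(4u^2 - u + 1) − 204 = 4u^2 - u - 203 = (u + 7)(4u - 29).
So |(4u^2 - u + 1) − 204| = |u + 7|·|4u - 29|.
Assume first that |u + 7| < 2, so |u| < 9. Then |4u - 29| ≤ 4·9 + 29 = 65.
Hence |(4u^2 - u + 1) − 204| ≤ 65|u + 7| < ε provided |u + 7| < ε/65.
Take δ = min(2, ε/65). Then 0 < |u + 7| < δ gives both |u + 7| < 2 and |u + 7| < ε/65, so |(4u^2 - u + 1) − 204| < ε.

δ = min(2, ε/65)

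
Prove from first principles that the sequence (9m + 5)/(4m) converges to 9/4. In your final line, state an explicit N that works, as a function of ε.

Let ε > 0. For m ≥ 1, |(9m + 5)/(4m) − (9/4)| = |20|/(4(4m)) = 20/(4(4m)).
Since 4m ≥ 4m for m ≥ 1, this is ≤ 20/(4·4m) = (5/4)/m.
So |(9m + 5)/(4m) − (9/4)| < ε whenever m > (5/4)/ε.
Take N = (5/4)/ε. If m > N then |(9m + 5)/(4m) − (9/4)| ≤ (5/4)/m < ε.

N = (5/4)/ε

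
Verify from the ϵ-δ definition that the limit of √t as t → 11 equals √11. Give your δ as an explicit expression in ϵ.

δ = min(11, √11·ϵ)

Fix ϵ > 0. We want δ > 0 such that 0 < |t − 11| < δ implies |√t − √11| < ϵ.
Multiplying by the conjugate, |√t − √11| = |t − 11|/(√t + √11).
Restrict δ ≤ 11 so that |t − 11| < 11 forces t > 0, and then √t + √11 > √11.
Hence |√t − √11| < |t − 11|/√11, which is < ϵ once |t − 11| < √11·ϵ.
Take δ = min(11, √11·ϵ). If 0 < |t − 11| < δ then t > 0 and |√t − √11| < |t − 11|/√11 < ϵ.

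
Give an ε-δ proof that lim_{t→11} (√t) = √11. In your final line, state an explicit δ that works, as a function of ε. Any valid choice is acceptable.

δ = min(11, √11·ε)

Suppose ε > 0. We want δ > 0 such that 0 < |t − 11| < δ implies |√t − √11| < ε.
Multiplying by the conjugate, |√t − √11| = |t − 11|/(√t + √11).
Restrict δ ≤ 11 so that |t − 11| < 11 forces t > 0, and then √t + √11 > √11.
Hence |√t − √11| < |t − 11|/√11, which is < ε once |t − 11| < √11·ε.
Take δ = min(11, √11·ε). If 0 < |t − 11| < δ then t > 0 and |√t − √11| < |t − 11|/√11 < ε.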